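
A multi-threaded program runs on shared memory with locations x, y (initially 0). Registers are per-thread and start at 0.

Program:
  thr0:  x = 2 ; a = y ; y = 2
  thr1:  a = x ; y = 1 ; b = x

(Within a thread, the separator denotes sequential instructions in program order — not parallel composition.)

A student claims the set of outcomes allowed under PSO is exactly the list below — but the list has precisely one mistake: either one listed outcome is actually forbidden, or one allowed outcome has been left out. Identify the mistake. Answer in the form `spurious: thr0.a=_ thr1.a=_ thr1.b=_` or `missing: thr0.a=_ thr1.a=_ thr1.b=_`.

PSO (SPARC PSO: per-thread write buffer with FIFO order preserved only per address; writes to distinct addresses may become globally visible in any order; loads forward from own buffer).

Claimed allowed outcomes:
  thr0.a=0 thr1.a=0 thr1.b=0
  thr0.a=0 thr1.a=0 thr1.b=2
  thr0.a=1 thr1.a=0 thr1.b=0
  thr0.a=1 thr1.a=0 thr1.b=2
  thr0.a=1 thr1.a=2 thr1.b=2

outcome vector order: (thr0.a,thr1.a,thr1.b)
PSO: 6 outcomes — {000, 002, 022, 100, 102, 122}
PSO∖claimed = {022}

missing: thr0.a=0 thr1.a=2 thr1.b=2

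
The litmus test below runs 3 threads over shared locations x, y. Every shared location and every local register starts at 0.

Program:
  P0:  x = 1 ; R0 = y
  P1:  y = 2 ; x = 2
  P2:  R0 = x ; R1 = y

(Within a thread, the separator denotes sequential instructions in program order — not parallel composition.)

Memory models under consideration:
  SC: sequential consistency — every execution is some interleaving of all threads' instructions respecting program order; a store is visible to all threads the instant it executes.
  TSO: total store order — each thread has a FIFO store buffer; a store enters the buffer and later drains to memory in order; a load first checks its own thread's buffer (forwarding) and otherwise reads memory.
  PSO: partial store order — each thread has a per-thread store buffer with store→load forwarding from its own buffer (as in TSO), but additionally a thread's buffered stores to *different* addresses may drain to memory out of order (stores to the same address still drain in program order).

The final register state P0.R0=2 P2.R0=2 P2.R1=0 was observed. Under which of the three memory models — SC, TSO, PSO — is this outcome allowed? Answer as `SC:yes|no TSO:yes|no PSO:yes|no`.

SC:no TSO:no PSO:yes

outcome vector order: (P0.R0,P2.R0,P2.R1)
SC (10): <0 0 0> <0 0 2> <0 1 0> <0 1 2> <0 2 2> <2 0 0> <2 0 2> <2 1 0> <2 1 2> <2 2 2>
TSO (10): <0 0 0> <0 0 2> <0 1 0> <0 1 2> <0 2 2> <2 0 0> <2 0 2> <2 1 0> <2 1 2> <2 2 2>
PSO (12): <0 0 0> <0 0 2> <0 1 0> <0 1 2> <0 2 0> <0 2 2> <2 0 0> <2 0 2> <2 1 0> <2 1 2> <2 2 0> <2 2 2>
target <2 2 0> ∈ {PSO}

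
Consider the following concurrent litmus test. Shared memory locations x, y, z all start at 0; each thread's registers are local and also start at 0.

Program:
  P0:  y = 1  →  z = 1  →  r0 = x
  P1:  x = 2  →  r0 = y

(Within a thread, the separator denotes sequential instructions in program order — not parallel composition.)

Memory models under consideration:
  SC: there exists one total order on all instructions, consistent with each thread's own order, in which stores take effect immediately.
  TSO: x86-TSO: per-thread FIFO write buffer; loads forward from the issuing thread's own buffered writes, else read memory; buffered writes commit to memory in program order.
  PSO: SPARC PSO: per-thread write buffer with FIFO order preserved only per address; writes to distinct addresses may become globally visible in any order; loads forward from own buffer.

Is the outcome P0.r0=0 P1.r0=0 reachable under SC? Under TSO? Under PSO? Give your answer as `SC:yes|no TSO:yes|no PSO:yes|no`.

SC:no TSO:yes PSO:yes

outcome vector order: (P0.r0,P1.r0)
under SC → 01 20 21
under TSO → 00 01 20 21
under PSO → 00 01 20 21
target 00 ∈ {TSO,PSO}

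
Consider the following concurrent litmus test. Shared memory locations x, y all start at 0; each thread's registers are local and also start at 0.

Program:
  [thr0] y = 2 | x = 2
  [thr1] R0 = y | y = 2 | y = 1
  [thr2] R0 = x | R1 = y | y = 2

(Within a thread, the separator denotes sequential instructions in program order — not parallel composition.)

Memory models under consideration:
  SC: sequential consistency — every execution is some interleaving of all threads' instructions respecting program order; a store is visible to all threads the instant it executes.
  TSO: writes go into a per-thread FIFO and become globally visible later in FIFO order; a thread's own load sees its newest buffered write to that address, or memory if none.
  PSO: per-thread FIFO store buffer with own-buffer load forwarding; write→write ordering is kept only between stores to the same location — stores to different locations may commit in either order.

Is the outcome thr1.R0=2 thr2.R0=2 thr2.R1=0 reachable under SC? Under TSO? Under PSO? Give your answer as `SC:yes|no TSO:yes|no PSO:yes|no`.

outcome vector order: (thr1.R0,thr2.R0,thr2.R1)
SC (10): 0/0/0; 0/0/1; 0/0/2; 0/2/1; 0/2/2; 2/0/0; 2/0/1; 2/0/2; 2/2/1; 2/2/2
TSO (10): 0/0/0; 0/0/1; 0/0/2; 0/2/1; 0/2/2; 2/0/0; 2/0/1; 2/0/2; 2/2/1; 2/2/2
PSO (12): 0/0/0; 0/0/1; 0/0/2; 0/2/0; 0/2/1; 0/2/2; 2/0/0; 2/0/1; 2/0/2; 2/2/0; 2/2/1; 2/2/2
target 2/2/0 ∈ {PSO}

SC:no TSO:no PSO:yes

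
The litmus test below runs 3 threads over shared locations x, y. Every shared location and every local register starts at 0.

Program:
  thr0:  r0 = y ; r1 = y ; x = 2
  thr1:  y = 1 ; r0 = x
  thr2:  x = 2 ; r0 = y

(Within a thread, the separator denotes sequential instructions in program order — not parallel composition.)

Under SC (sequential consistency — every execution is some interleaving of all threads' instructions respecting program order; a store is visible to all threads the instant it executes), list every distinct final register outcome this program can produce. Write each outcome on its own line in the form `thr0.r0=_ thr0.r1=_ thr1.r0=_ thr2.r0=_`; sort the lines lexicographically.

thr0.r0=0 thr0.r1=0 thr1.r0=0 thr2.r0=1
thr0.r0=0 thr0.r1=0 thr1.r0=2 thr2.r0=0
thr0.r0=0 thr0.r1=0 thr1.r0=2 thr2.r0=1
thr0.r0=0 thr0.r1=1 thr1.r0=0 thr2.r0=1
thr0.r0=0 thr0.r1=1 thr1.r0=2 thr2.r0=0
thr0.r0=0 thr0.r1=1 thr1.r0=2 thr2.r0=1
thr0.r0=1 thr0.r1=1 thr1.r0=0 thr2.r0=1
thr0.r0=1 thr0.r1=1 thr1.r0=2 thr2.r0=0
thr0.r0=1 thr0.r1=1 thr1.r0=2 thr2.r0=1

outcome vector order: (thr0.r0,thr0.r1,thr1.r0,thr2.r0)
|SC outcomes| = 9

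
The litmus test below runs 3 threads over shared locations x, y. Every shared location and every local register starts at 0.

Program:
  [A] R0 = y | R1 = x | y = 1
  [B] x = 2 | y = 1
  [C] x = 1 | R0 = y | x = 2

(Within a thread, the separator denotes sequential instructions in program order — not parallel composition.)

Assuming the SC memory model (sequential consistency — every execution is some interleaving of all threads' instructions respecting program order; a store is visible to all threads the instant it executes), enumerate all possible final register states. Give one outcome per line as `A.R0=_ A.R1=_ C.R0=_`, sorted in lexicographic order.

A.R0=0 A.R1=0 C.R0=0
A.R0=0 A.R1=0 C.R0=1
A.R0=0 A.R1=1 C.R0=0
A.R0=0 A.R1=1 C.R0=1
A.R0=0 A.R1=2 C.R0=0
A.R0=0 A.R1=2 C.R0=1
A.R0=1 A.R1=1 C.R0=0
A.R0=1 A.R1=1 C.R0=1
A.R0=1 A.R1=2 C.R0=0
A.R0=1 A.R1=2 C.R0=1

outcome vector order: (A.R0,A.R1,C.R0)
|SC outcomes| = 10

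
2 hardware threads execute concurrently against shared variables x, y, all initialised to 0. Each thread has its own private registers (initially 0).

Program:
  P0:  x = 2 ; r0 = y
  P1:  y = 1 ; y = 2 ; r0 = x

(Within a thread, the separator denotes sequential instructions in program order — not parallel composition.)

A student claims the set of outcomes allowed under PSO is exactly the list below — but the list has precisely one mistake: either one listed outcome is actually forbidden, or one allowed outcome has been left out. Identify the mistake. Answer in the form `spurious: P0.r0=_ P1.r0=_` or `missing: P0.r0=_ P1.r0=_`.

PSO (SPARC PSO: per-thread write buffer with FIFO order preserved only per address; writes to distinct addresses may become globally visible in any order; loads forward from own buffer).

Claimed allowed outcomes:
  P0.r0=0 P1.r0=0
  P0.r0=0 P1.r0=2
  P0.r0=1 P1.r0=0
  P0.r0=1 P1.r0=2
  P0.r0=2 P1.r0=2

missing: P0.r0=2 P1.r0=0

outcome vector order: (P0.r0,P1.r0)
under PSO → 0/0 0/2 1/0 1/2 2/0 2/2
PSO∖claimed = {2/0}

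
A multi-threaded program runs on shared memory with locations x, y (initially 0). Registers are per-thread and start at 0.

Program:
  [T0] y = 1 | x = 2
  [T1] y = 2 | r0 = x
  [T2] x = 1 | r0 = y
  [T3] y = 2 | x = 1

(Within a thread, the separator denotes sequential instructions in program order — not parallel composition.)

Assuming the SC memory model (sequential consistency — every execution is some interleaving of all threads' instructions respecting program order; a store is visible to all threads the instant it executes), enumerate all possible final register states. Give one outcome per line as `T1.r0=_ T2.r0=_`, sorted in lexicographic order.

T1.r0=0 T2.r0=1
T1.r0=0 T2.r0=2
T1.r0=1 T2.r0=0
T1.r0=1 T2.r0=1
T1.r0=1 T2.r0=2
T1.r0=2 T2.r0=0
T1.r0=2 T2.r0=1
T1.r0=2 T2.r0=2

outcome vector order: (T1.r0,T2.r0)
|SC outcomes| = 8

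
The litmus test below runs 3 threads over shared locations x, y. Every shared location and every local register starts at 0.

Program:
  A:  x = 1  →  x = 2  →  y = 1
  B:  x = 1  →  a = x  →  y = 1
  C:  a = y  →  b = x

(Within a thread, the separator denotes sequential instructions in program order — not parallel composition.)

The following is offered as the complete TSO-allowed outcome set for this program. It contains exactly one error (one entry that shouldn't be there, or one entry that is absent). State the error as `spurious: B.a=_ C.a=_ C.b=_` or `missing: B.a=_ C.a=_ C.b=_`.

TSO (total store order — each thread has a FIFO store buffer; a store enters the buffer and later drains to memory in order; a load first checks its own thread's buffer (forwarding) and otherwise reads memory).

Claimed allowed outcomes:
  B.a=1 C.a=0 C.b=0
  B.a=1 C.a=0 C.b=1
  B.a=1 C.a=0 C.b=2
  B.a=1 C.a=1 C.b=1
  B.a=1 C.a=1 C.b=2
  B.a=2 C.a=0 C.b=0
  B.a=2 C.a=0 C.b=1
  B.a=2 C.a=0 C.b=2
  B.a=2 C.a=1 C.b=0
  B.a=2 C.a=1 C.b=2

outcome vector order: (B.a,C.a,C.b)
TSO: 9 outcomes — {1/0/0, 1/0/1, 1/0/2, 1/1/1, 1/1/2, 2/0/0, 2/0/1, 2/0/2, 2/1/2}
claimed∖TSO = {2/1/0}

spurious: B.a=2 C.a=1 C.b=0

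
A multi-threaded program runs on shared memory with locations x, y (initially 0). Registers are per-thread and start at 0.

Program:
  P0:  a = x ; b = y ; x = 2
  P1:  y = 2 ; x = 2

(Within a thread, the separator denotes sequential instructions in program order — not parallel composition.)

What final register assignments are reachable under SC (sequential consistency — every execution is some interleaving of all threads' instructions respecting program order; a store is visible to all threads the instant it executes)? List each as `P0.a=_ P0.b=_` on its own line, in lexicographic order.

outcome vector order: (P0.a,P0.b)
|SC outcomes| = 3

P0.a=0 P0.b=0
P0.a=0 P0.b=2
P0.a=2 P0.b=2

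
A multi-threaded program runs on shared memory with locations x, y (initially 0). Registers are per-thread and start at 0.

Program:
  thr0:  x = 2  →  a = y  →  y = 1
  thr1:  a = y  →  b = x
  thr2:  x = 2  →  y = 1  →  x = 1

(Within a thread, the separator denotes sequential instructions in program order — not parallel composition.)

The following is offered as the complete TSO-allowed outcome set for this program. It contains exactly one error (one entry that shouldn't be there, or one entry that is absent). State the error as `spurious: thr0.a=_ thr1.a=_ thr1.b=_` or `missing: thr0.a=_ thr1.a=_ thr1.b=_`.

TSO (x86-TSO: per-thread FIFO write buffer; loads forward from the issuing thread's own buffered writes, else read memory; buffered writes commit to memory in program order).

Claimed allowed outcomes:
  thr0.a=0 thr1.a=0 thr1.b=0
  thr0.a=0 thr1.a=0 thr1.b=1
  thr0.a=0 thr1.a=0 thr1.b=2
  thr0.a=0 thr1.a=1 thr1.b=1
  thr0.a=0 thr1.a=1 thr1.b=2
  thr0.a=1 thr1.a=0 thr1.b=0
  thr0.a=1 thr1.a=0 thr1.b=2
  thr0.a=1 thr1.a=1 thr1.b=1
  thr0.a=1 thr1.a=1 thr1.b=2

missing: thr0.a=1 thr1.a=0 thr1.b=1

outcome vector order: (thr0.a,thr1.a,thr1.b)
TSO (10): 000 001 002 011 012 100 101 102 111 112
TSO∖claimed = {101}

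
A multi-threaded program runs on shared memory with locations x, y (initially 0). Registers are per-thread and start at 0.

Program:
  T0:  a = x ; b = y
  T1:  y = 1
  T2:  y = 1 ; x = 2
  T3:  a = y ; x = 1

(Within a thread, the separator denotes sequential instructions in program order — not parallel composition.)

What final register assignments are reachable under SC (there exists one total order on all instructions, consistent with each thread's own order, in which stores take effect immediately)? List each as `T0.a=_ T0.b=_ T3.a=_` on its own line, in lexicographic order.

outcome vector order: (T0.a,T0.b,T3.a)
|SC outcomes| = 9

T0.a=0 T0.b=0 T3.a=0
T0.a=0 T0.b=0 T3.a=1
T0.a=0 T0.b=1 T3.a=0
T0.a=0 T0.b=1 T3.a=1
T0.a=1 T0.b=0 T3.a=0
T0.a=1 T0.b=1 T3.a=0
T0.a=1 T0.b=1 T3.a=1
T0.a=2 T0.b=1 T3.a=0
T0.a=2 T0.b=1 T3.a=1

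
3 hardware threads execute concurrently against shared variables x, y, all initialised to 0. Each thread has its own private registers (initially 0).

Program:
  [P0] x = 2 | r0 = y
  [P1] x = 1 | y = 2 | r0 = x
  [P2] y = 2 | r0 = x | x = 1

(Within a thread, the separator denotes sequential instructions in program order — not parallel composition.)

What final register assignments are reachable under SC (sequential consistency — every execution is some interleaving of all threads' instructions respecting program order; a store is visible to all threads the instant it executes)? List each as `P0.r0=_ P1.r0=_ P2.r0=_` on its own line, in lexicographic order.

P0.r0=0 P1.r0=1 P2.r0=1
P0.r0=0 P1.r0=1 P2.r0=2
P0.r0=0 P1.r0=2 P2.r0=2
P0.r0=2 P1.r0=1 P2.r0=0
P0.r0=2 P1.r0=1 P2.r0=1
P0.r0=2 P1.r0=1 P2.r0=2
P0.r0=2 P1.r0=2 P2.r0=0
P0.r0=2 P1.r0=2 P2.r0=1
P0.r0=2 P1.r0=2 P2.r0=2

outcome vector order: (P0.r0,P1.r0,P2.r0)
|SC outcomes| = 9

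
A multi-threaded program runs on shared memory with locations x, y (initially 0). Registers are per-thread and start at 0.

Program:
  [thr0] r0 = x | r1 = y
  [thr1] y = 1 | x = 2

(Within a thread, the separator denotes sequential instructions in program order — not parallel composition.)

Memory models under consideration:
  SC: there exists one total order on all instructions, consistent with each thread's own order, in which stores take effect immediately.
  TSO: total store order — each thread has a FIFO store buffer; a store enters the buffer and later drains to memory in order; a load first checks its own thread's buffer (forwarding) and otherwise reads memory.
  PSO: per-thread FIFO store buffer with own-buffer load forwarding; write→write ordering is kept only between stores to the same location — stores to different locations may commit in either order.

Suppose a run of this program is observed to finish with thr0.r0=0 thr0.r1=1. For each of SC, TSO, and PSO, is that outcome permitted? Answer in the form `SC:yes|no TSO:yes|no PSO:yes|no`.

SC:yes TSO:yes PSO:yes

outcome vector order: (thr0.r0,thr0.r1)
SC: 3 outcomes — {0/0 0/1 2/1}
TSO: 3 outcomes — {0/0 0/1 2/1}
PSO: 4 outcomes — {0/0 0/1 2/0 2/1}
target 0/1 ∈ {SC,TSO,PSO}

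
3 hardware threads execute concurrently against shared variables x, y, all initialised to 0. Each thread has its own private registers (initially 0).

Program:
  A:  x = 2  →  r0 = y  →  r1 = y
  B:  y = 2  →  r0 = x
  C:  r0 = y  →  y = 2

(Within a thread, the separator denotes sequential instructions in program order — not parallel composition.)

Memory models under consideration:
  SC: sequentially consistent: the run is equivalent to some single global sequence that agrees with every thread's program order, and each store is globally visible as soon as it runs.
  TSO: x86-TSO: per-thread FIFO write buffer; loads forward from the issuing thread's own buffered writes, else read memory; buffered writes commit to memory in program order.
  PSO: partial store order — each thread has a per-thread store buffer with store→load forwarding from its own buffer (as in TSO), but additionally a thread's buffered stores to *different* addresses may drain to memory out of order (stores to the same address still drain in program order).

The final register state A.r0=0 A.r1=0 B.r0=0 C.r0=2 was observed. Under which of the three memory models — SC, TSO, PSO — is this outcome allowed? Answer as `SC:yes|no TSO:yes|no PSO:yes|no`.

outcome vector order: (A.r0,A.r1,B.r0,C.r0)
SC: 8 outcomes — {(0,0,2,0); (0,0,2,2); (0,2,2,0); (0,2,2,2); (2,2,0,0); (2,2,0,2); (2,2,2,0); (2,2,2,2)}
TSO: 12 outcomes — {(0,0,0,0); (0,0,0,2); (0,0,2,0); (0,0,2,2); (0,2,0,0); (0,2,0,2); (0,2,2,0); (0,2,2,2); (2,2,0,0); (2,2,0,2); (2,2,2,0); (2,2,2,2)}
PSO: 12 outcomes — {(0,0,0,0); (0,0,0,2); (0,0,2,0); (0,0,2,2); (0,2,0,0); (0,2,0,2); (0,2,2,0); (0,2,2,2); (2,2,0,0); (2,2,0,2); (2,2,2,0); (2,2,2,2)}
target (0,0,0,2) ∈ {TSO,PSO}

SC:no TSO:yes PSO:yes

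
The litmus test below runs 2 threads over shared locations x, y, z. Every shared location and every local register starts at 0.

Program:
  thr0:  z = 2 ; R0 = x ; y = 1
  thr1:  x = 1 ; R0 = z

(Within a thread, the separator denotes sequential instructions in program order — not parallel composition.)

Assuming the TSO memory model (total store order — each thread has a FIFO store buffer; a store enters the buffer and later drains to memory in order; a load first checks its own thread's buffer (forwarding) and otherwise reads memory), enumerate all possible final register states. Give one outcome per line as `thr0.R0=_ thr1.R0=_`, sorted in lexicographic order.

thr0.R0=0 thr1.R0=0
thr0.R0=0 thr1.R0=2
thr0.R0=1 thr1.R0=0
thr0.R0=1 thr1.R0=2

outcome vector order: (thr0.R0,thr1.R0)
|TSO outcomes| = 4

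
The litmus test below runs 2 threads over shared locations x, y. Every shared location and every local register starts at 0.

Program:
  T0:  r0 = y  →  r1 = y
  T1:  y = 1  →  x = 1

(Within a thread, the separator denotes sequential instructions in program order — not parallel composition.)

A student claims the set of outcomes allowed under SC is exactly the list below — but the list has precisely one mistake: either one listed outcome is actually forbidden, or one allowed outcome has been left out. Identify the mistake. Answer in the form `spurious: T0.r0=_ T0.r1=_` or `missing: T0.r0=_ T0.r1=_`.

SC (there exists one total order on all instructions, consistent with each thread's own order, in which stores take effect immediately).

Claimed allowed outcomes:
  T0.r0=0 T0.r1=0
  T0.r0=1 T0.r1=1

missing: T0.r0=0 T0.r1=1

outcome vector order: (T0.r0,T0.r1)
under SC → <0 0>, <0 1>, <1 1>
SC∖claimed = {<0 1>}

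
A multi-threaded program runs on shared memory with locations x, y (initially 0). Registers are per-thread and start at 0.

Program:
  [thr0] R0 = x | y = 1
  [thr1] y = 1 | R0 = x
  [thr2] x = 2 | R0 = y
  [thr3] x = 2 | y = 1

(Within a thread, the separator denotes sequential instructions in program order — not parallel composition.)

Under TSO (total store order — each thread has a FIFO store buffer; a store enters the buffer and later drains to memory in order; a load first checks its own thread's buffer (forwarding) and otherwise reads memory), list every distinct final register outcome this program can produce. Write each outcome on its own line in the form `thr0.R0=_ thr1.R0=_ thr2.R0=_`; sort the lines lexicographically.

outcome vector order: (thr0.R0,thr1.R0,thr2.R0)
|TSO outcomes| = 8

thr0.R0=0 thr1.R0=0 thr2.R0=0
thr0.R0=0 thr1.R0=0 thr2.R0=1
thr0.R0=0 thr1.R0=2 thr2.R0=0
thr0.R0=0 thr1.R0=2 thr2.R0=1
thr0.R0=2 thr1.R0=0 thr2.R0=0
thr0.R0=2 thr1.R0=0 thr2.R0=1
thr0.R0=2 thr1.R0=2 thr2.R0=0
thr0.R0=2 thr1.R0=2 thr2.R0=1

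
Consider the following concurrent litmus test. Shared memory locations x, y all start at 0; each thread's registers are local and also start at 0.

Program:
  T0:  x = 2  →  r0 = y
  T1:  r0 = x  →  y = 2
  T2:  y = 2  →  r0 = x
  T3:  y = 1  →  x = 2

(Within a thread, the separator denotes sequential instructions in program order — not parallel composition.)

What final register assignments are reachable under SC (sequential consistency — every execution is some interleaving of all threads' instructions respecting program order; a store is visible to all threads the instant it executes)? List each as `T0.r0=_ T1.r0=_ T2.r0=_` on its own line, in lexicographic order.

T0.r0=0 T1.r0=0 T2.r0=2
T0.r0=0 T1.r0=2 T2.r0=2
T0.r0=1 T1.r0=0 T2.r0=0
T0.r0=1 T1.r0=0 T2.r0=2
T0.r0=1 T1.r0=2 T2.r0=0
T0.r0=1 T1.r0=2 T2.r0=2
T0.r0=2 T1.r0=0 T2.r0=0
T0.r0=2 T1.r0=0 T2.r0=2
T0.r0=2 T1.r0=2 T2.r0=0
T0.r0=2 T1.r0=2 T2.r0=2

outcome vector order: (T0.r0,T1.r0,T2.r0)
|SC outcomes| = 10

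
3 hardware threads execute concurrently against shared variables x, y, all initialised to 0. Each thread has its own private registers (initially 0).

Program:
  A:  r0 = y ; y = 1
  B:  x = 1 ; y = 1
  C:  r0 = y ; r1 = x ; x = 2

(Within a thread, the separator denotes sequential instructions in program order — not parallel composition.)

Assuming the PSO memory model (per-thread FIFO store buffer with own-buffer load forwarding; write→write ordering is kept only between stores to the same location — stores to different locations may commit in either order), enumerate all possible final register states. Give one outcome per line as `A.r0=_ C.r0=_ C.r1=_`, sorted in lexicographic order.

A.r0=0 C.r0=0 C.r1=0
A.r0=0 C.r0=0 C.r1=1
A.r0=0 C.r0=1 C.r1=0
A.r0=0 C.r0=1 C.r1=1
A.r0=1 C.r0=0 C.r1=0
A.r0=1 C.r0=0 C.r1=1
A.r0=1 C.r0=1 C.r1=0
A.r0=1 C.r0=1 C.r1=1

outcome vector order: (A.r0,C.r0,C.r1)
|PSO outcomes| = 8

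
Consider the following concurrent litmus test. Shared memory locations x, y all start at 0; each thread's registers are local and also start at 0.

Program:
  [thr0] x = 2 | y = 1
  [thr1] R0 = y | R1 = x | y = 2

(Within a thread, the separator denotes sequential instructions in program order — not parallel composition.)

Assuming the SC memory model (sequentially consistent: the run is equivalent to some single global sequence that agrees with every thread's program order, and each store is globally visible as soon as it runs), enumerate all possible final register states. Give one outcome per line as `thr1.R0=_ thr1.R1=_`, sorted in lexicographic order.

outcome vector order: (thr1.R0,thr1.R1)
|SC outcomes| = 3

thr1.R0=0 thr1.R1=0
thr1.R0=0 thr1.R1=2
thr1.R0=1 thr1.R1=2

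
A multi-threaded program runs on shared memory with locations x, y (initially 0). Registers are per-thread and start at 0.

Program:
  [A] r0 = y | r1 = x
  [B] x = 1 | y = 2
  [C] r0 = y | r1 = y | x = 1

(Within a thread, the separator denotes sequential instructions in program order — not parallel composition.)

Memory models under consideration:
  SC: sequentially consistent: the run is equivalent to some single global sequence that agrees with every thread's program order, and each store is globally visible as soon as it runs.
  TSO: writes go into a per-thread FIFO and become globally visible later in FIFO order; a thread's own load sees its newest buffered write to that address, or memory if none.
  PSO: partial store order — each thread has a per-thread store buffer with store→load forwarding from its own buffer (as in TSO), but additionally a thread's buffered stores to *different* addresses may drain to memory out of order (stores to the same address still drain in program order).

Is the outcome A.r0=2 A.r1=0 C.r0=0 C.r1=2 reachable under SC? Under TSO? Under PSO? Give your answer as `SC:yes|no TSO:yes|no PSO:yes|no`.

outcome vector order: (A.r0,A.r1,C.r0,C.r1)
under SC → (0,0,0,0), (0,0,0,2), (0,0,2,2), (0,1,0,0), (0,1,0,2), (0,1,2,2), (2,1,0,0), (2,1,0,2), (2,1,2,2)
under TSO → (0,0,0,0), (0,0,0,2), (0,0,2,2), (0,1,0,0), (0,1,0,2), (0,1,2,2), (2,1,0,0), (2,1,0,2), (2,1,2,2)
under PSO → (0,0,0,0), (0,0,0,2), (0,0,2,2), (0,1,0,0), (0,1,0,2), (0,1,2,2), (2,0,0,0), (2,0,0,2), (2,0,2,2), (2,1,0,0), (2,1,0,2), (2,1,2,2)
target (2,0,0,2) ∈ {PSO}

SC:no TSO:no PSO:yes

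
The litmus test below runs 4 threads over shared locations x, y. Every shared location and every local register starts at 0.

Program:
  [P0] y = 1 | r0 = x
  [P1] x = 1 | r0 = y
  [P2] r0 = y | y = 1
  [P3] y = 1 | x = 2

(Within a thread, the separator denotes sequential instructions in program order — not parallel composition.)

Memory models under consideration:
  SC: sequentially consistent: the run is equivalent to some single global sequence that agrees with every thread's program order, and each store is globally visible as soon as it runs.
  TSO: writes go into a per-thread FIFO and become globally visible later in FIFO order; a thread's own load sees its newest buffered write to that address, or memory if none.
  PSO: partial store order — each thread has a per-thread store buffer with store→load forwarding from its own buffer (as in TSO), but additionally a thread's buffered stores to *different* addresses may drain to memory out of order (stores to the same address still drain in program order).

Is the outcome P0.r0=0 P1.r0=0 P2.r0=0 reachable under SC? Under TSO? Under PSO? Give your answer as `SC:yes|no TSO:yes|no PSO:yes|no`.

outcome vector order: (P0.r0,P1.r0,P2.r0)
SC: 10 outcomes — {(0,1,0) (0,1,1) (1,0,0) (1,0,1) (1,1,0) (1,1,1) (2,0,0) (2,0,1) (2,1,0) (2,1,1)}
TSO: 12 outcomes — {(0,0,0) (0,0,1) (0,1,0) (0,1,1) (1,0,0) (1,0,1) (1,1,0) (1,1,1) (2,0,0) (2,0,1) (2,1,0) (2,1,1)}
PSO: 12 outcomes — {(0,0,0) (0,0,1) (0,1,0) (0,1,1) (1,0,0) (1,0,1) (1,1,0) (1,1,1) (2,0,0) (2,0,1) (2,1,0) (2,1,1)}
target (0,0,0) ∈ {TSO,PSO}

SC:no TSO:yes PSO:yes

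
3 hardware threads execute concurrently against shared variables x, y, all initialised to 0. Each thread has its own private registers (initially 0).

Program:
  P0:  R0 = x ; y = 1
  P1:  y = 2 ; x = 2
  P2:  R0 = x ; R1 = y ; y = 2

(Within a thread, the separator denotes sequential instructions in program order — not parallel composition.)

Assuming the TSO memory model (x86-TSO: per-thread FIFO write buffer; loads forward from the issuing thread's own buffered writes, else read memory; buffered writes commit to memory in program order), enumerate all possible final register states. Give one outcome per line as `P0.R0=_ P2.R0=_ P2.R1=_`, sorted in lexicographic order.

outcome vector order: (P0.R0,P2.R0,P2.R1)
|TSO outcomes| = 10

P0.R0=0 P2.R0=0 P2.R1=0
P0.R0=0 P2.R0=0 P2.R1=1
P0.R0=0 P2.R0=0 P2.R1=2
P0.R0=0 P2.R0=2 P2.R1=1
P0.R0=0 P2.R0=2 P2.R1=2
P0.R0=2 P2.R0=0 P2.R1=0
P0.R0=2 P2.R0=0 P2.R1=1
P0.R0=2 P2.R0=0 P2.R1=2
P0.R0=2 P2.R0=2 P2.R1=1
P0.R0=2 P2.R0=2 P2.R1=2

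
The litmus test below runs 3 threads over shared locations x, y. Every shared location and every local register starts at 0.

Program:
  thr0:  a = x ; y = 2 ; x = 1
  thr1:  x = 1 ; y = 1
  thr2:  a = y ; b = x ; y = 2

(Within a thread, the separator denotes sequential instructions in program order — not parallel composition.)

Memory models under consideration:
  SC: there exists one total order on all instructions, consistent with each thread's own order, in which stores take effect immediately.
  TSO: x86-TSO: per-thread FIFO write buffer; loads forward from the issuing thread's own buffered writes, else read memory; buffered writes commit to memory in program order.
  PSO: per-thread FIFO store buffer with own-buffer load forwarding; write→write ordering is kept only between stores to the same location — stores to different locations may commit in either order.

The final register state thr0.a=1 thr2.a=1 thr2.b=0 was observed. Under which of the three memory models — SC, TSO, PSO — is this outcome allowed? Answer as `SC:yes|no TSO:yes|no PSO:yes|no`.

outcome vector order: (thr0.a,thr2.a,thr2.b)
under SC → 0/0/0; 0/0/1; 0/1/1; 0/2/0; 0/2/1; 1/0/0; 1/0/1; 1/1/1; 1/2/1
under TSO → 0/0/0; 0/0/1; 0/1/1; 0/2/0; 0/2/1; 1/0/0; 1/0/1; 1/1/1; 1/2/1
under PSO → 0/0/0; 0/0/1; 0/1/0; 0/1/1; 0/2/0; 0/2/1; 1/0/0; 1/0/1; 1/1/0; 1/1/1; 1/2/1
target 1/1/0 ∈ {PSO}

SC:no TSO:no PSO:yes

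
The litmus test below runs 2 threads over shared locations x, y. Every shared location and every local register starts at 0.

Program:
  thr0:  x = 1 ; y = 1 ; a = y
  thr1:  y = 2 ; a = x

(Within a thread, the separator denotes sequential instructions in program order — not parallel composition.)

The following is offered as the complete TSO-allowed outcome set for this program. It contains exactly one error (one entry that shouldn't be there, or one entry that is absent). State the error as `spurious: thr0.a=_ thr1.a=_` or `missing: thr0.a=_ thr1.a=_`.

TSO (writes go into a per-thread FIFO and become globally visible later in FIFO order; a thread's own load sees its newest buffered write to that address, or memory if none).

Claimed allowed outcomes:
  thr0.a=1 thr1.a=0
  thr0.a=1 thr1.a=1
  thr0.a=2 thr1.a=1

outcome vector order: (thr0.a,thr1.a)
[TSO] allowed = {10 11 20 21}
TSO∖claimed = {20}

missing: thr0.a=2 thr1.a=0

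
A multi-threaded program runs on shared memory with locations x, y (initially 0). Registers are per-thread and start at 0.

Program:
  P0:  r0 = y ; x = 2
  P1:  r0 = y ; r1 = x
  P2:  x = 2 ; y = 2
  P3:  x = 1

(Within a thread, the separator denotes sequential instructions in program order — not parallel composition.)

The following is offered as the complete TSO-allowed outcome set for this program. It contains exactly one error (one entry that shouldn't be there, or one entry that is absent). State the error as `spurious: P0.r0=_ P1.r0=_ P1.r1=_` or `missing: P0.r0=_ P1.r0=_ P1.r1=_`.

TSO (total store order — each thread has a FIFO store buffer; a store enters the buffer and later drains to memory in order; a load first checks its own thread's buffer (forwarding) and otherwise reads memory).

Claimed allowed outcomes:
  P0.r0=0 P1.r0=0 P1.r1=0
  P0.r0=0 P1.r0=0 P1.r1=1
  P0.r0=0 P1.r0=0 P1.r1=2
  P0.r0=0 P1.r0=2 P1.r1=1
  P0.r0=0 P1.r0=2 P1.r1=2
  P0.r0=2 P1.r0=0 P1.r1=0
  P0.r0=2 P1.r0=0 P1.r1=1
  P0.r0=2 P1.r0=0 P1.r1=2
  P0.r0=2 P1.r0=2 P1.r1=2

missing: P0.r0=2 P1.r0=2 P1.r1=1

outcome vector order: (P0.r0,P1.r0,P1.r1)
TSO: 10 outcomes — {000; 001; 002; 021; 022; 200; 201; 202; 221; 222}
TSO∖claimed = {221}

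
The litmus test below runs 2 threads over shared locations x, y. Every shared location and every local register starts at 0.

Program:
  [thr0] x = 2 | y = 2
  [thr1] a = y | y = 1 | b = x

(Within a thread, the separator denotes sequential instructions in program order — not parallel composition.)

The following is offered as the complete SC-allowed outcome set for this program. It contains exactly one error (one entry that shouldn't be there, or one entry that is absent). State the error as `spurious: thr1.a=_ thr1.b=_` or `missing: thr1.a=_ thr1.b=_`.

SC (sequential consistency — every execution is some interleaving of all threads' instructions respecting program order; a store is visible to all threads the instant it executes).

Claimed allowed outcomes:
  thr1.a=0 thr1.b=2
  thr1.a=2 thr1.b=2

outcome vector order: (thr1.a,thr1.b)
[SC] allowed = {00, 02, 22}
SC∖claimed = {00}

missing: thr1.a=0 thr1.b=0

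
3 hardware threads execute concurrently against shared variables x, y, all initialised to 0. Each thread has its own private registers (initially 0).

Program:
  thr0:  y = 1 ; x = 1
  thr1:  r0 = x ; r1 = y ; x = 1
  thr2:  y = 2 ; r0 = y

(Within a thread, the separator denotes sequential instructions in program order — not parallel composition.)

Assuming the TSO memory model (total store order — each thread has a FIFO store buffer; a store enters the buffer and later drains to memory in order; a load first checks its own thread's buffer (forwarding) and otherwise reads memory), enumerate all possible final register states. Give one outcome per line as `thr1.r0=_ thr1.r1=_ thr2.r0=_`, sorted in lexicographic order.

thr1.r0=0 thr1.r1=0 thr2.r0=1
thr1.r0=0 thr1.r1=0 thr2.r0=2
thr1.r0=0 thr1.r1=1 thr2.r0=1
thr1.r0=0 thr1.r1=1 thr2.r0=2
thr1.r0=0 thr1.r1=2 thr2.r0=1
thr1.r0=0 thr1.r1=2 thr2.r0=2
thr1.r0=1 thr1.r1=1 thr2.r0=1
thr1.r0=1 thr1.r1=1 thr2.r0=2
thr1.r0=1 thr1.r1=2 thr2.r0=2

outcome vector order: (thr1.r0,thr1.r1,thr2.r0)
|TSO outcomes| = 9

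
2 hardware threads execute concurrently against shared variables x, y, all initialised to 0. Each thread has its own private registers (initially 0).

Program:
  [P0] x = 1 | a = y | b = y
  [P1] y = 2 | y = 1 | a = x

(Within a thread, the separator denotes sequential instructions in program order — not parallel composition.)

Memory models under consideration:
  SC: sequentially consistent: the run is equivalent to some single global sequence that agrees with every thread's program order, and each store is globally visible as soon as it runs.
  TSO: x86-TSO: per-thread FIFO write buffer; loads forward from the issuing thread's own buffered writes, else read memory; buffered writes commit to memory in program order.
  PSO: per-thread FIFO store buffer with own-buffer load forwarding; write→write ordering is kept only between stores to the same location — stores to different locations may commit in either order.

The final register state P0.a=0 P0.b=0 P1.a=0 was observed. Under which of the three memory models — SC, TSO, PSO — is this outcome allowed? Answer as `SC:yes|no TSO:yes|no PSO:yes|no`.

SC:no TSO:yes PSO:yes

outcome vector order: (P0.a,P0.b,P1.a)
SC (7): <0 0 1>; <0 1 1>; <0 2 1>; <1 1 0>; <1 1 1>; <2 1 1>; <2 2 1>
TSO (12): <0 0 0>; <0 0 1>; <0 1 0>; <0 1 1>; <0 2 0>; <0 2 1>; <1 1 0>; <1 1 1>; <2 1 0>; <2 1 1>; <2 2 0>; <2 2 1>
PSO (12): <0 0 0>; <0 0 1>; <0 1 0>; <0 1 1>; <0 2 0>; <0 2 1>; <1 1 0>; <1 1 1>; <2 1 0>; <2 1 1>; <2 2 0>; <2 2 1>
target <0 0 0> ∈ {TSO,PSO}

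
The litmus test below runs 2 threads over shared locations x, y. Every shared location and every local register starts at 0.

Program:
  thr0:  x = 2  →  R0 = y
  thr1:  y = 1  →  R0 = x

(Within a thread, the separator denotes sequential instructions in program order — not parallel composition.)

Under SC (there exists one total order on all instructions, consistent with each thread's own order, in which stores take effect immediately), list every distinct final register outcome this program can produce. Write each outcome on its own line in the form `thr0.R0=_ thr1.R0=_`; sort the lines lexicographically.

outcome vector order: (thr0.R0,thr1.R0)
|SC outcomes| = 3

thr0.R0=0 thr1.R0=2
thr0.R0=1 thr1.R0=0
thr0.R0=1 thr1.R0=2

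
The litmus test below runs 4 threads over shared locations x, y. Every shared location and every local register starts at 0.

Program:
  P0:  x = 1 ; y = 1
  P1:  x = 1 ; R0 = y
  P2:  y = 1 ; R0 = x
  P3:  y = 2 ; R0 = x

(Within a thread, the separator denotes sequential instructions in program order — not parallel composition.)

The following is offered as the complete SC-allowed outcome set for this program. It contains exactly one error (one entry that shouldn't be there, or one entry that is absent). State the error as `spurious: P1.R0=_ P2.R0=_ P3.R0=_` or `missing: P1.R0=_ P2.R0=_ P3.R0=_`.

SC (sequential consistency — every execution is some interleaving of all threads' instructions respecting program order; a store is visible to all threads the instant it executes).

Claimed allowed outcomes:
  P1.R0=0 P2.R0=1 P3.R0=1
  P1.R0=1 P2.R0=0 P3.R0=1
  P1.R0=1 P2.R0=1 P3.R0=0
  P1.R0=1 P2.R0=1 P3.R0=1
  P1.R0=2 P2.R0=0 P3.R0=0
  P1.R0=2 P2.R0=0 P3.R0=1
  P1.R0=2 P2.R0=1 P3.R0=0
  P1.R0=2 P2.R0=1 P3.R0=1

missing: P1.R0=1 P2.R0=0 P3.R0=0

outcome vector order: (P1.R0,P2.R0,P3.R0)
[SC] allowed = {0/1/1 1/0/0 1/0/1 1/1/0 1/1/1 2/0/0 2/0/1 2/1/0 2/1/1}
SC∖claimed = {1/0/0}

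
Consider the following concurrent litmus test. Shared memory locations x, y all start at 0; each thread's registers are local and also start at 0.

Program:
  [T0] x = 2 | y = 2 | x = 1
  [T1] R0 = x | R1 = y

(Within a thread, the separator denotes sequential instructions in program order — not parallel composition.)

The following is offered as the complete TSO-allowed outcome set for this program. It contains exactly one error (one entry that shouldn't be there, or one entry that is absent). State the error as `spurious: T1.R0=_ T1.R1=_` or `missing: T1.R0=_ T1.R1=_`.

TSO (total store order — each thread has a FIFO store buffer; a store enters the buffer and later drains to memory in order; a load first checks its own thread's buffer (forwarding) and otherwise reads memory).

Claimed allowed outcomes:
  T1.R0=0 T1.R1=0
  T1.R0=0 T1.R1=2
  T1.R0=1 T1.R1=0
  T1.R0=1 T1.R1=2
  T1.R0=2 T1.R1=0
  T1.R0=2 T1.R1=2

spurious: T1.R0=1 T1.R1=0

outcome vector order: (T1.R0,T1.R1)
under TSO → 00 02 12 20 22
claimed∖TSO = {10}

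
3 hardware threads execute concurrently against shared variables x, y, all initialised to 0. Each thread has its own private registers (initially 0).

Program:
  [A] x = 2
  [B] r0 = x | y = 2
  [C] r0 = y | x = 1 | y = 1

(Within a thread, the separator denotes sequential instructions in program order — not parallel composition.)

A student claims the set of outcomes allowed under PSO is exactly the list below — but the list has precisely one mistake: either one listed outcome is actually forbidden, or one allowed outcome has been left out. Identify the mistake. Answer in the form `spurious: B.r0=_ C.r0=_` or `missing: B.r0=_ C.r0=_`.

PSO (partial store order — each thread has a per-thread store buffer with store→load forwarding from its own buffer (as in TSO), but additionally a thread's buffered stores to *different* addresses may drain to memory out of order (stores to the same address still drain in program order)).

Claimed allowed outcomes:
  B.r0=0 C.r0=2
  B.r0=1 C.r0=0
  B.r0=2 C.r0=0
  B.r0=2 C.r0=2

outcome vector order: (B.r0,C.r0)
PSO: 5 outcomes — {<0 0>, <0 2>, <1 0>, <2 0>, <2 2>}
PSO∖claimed = {<0 0>}

missing: B.r0=0 C.r0=0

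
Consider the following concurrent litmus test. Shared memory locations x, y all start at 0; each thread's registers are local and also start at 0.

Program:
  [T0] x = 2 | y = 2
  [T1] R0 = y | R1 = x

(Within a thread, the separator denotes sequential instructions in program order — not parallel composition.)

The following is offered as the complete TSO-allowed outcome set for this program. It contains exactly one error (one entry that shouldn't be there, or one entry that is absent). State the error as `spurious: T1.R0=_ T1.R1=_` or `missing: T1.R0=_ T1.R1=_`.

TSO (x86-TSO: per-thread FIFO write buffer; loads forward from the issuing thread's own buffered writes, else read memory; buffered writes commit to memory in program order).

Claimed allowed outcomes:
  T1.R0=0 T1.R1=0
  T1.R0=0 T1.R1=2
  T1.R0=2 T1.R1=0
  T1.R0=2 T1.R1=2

outcome vector order: (T1.R0,T1.R1)
TSO: 3 outcomes — {(0,0); (0,2); (2,2)}
claimed∖TSO = {(2,0)}

spurious: T1.R0=2 T1.R1=0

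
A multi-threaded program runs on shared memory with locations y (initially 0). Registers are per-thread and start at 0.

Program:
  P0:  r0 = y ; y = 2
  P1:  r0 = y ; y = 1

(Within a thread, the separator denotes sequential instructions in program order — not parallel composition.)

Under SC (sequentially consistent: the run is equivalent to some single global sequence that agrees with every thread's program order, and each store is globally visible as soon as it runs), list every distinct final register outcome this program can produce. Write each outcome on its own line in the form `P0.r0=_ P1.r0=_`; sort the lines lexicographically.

outcome vector order: (P0.r0,P1.r0)
|SC outcomes| = 3

P0.r0=0 P1.r0=0
P0.r0=0 P1.r0=2
P0.r0=1 P1.r0=0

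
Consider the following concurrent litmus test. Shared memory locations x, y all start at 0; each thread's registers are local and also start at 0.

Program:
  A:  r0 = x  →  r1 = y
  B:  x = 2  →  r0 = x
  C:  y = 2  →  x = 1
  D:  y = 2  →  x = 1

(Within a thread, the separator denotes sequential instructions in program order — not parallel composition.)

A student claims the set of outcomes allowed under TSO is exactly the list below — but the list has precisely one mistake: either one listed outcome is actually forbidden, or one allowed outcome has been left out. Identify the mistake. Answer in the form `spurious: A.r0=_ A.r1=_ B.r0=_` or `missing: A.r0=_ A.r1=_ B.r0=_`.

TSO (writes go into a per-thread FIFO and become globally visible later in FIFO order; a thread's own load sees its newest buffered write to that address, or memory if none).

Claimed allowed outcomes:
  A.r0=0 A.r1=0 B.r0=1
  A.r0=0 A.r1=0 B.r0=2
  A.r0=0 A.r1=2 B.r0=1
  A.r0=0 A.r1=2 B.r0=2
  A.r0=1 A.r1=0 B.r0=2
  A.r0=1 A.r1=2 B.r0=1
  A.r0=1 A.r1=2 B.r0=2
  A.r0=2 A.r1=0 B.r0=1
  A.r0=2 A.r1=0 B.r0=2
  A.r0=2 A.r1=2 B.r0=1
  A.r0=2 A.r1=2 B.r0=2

outcome vector order: (A.r0,A.r1,B.r0)
TSO (10): 0/0/1 0/0/2 0/2/1 0/2/2 1/2/1 1/2/2 2/0/1 2/0/2 2/2/1 2/2/2
claimed∖TSO = {1/0/2}

spurious: A.r0=1 A.r1=0 B.r0=2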